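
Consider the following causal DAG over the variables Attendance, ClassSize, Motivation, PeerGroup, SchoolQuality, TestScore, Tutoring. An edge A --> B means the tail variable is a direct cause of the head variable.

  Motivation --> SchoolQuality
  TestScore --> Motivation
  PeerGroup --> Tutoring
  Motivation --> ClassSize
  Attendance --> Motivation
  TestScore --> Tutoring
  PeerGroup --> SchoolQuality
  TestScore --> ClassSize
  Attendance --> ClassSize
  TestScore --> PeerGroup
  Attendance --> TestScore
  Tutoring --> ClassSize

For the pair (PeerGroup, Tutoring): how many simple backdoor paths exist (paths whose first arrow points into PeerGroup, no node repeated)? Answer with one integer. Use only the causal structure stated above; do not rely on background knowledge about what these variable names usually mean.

6

A backdoor path from PeerGroup to Tutoring is any simple undirected path whose first edge points into PeerGroup (i.e. leaves PeerGroup via a parent).
Parents of PeerGroup: {TestScore}.
Enumerating:
  P1: PeerGroup <- TestScore <- Attendance -> Motivation -> ClassSize <- Tutoring
  P2: PeerGroup <- TestScore <- Attendance -> ClassSize <- Tutoring
  P3: PeerGroup <- TestScore -> Motivation <- Attendance -> ClassSize <- Tutoring
  P4: PeerGroup <- TestScore -> Motivation -> ClassSize <- Tutoring
  P5: PeerGroup <- TestScore -> Tutoring
  P6: PeerGroup <- TestScore -> ClassSize <- Tutoring
That exhausts the simple backdoor paths. Count: 6.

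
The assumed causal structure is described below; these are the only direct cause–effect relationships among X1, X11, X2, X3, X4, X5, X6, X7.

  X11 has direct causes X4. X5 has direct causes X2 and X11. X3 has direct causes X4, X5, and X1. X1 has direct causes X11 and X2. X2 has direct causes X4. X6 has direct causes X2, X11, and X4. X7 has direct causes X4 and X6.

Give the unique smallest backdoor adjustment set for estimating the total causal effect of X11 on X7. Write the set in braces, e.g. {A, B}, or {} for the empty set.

Variables eligible for adjustment (non-descendants of X11, excluding X11 and X7): {X2, X4}.
Backdoor paths from X11 to X7:
  P1: X11 <- X4 -> X2 -> X6 -> X7
  P2: X11 <- X4 -> X6 -> X7
  P3: X11 <- X4 -> X7
  P4: X11 <- X4 -> X3 <- X1 <- X2 -> X6 -> X7
  P5: X11 <- X4 -> X3 <- X5 <- X2 -> X6 -> X7
The empty set is not sufficient: P1 (X11 <- X4 -> X2 -> X6 -> X7) has no collider blocking it and no conditioned non-collider, so it is open.
Try {X4}:
  P1: blocked at fork node X4 ∈ conditioning set.
  P2: blocked at fork node X4 ∈ conditioning set.
  P3: blocked at fork node X4 ∈ conditioning set.
  P4: blocked at fork node X4 ∈ conditioning set.
  P5: blocked at fork node X4 ∈ conditioning set.
{X4} contains no descendant of X11 and blocks every backdoor path.
No other singleton works — e.g. {X2} leaves P2 open — so {X4} is the unique smallest valid adjustment set.

{X4}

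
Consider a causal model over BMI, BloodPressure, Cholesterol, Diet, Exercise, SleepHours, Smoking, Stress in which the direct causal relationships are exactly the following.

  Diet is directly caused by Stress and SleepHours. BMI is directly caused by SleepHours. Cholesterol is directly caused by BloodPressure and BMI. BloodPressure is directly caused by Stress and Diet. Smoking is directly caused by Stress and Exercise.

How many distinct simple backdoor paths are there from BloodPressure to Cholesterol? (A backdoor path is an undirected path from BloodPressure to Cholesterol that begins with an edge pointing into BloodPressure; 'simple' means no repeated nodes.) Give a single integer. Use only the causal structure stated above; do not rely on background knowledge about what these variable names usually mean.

A backdoor path from BloodPressure to Cholesterol is any simple undirected path whose first edge points into BloodPressure (i.e. leaves BloodPressure via a parent).
Parents of BloodPressure: {Diet, Stress}.
Enumerating:
  P1: BloodPressure <- Stress -> Diet <- SleepHours -> BMI -> Cholesterol
  P2: BloodPressure <- Diet <- SleepHours -> BMI -> Cholesterol
That exhausts the simple backdoor paths. Count: 2.

2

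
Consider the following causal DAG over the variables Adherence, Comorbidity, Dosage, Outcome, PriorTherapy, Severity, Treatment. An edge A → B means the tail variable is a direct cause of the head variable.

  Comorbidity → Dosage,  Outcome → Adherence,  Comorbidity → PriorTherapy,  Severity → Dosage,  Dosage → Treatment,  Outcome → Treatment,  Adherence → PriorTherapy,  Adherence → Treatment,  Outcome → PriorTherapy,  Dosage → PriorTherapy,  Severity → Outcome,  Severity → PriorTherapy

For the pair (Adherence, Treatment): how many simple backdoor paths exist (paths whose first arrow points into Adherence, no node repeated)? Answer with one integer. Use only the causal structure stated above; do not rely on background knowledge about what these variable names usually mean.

7

A backdoor path from Adherence to Treatment is any simple undirected path whose first edge points into Adherence (i.e. leaves Adherence via a parent).
Parents of Adherence: {Outcome}.
Enumerating:
  P1: Adherence <- Outcome <- Severity -> Dosage -> Treatment
  P2: Adherence <- Outcome <- Severity -> PriorTherapy <- Comorbidity -> Dosage -> Treatment
  P3: Adherence <- Outcome <- Severity -> PriorTherapy <- Dosage -> Treatment
  P4: Adherence <- Outcome -> Treatment
  P5: Adherence <- Outcome -> PriorTherapy <- Severity -> Dosage -> Treatment
  P6: Adherence <- Outcome -> PriorTherapy <- Comorbidity -> Dosage -> Treatment
  P7: Adherence <- Outcome -> PriorTherapy <- Dosage -> Treatment
That exhausts the simple backdoor paths. Count: 7.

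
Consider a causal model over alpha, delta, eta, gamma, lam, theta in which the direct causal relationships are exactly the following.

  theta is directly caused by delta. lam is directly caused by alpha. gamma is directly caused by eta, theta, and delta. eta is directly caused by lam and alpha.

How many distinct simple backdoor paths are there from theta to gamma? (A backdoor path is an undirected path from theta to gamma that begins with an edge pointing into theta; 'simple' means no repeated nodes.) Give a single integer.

A backdoor path from theta to gamma is any simple undirected path whose first edge points into theta (i.e. leaves theta via a parent).
Parents of theta: {delta}.
Enumerating:
  P1: theta <- delta -> gamma
That exhausts the simple backdoor paths. Count: 1.

1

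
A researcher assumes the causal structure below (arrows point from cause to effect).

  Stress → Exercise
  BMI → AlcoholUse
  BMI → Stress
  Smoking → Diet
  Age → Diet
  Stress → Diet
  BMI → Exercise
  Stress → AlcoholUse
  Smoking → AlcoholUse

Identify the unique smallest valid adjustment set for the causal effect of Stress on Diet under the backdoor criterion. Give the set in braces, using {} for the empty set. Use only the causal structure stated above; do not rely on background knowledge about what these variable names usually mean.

{}

Variables eligible for adjustment (non-descendants of Stress, excluding Stress and Diet): {Age, BMI, Smoking}.
Backdoor paths from Stress to Diet:
  P1: Stress <- BMI -> AlcoholUse <- Smoking -> Diet
Each backdoor path contains an unconditioned collider, so every path is already blocked with the empty conditioning set:
  P1: blocked at collider AlcoholUse (neither it nor any descendant is in the conditioning set).
The empty set is therefore the unique smallest valid set.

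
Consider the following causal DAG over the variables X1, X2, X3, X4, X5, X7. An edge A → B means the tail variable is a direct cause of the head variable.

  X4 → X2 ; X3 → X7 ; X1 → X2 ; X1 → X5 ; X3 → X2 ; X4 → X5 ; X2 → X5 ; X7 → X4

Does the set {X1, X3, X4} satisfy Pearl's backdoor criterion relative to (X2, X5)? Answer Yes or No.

Backdoor paths from X2 to X5 (paths whose first edge points into X2):
  P1: X2 <- X3 -> X7 -> X4 -> X5
  P2: X2 <- X4 -> X5
  P3: X2 <- X1 -> X5
Condition 1 (no descendant of X2 in the set): holds — descendants of X2 are {X5}; none are in {X1, X3, X4}.
Condition 2 (every backdoor path blocked by {X1, X3, X4}):
  P1: blocked at fork node X3 ∈ conditioning set.
  P2: blocked at fork node X4 ∈ conditioning set.
  P3: blocked at fork node X1 ∈ conditioning set.
{X1, X3, X4} satisfies the backdoor criterion.

Yes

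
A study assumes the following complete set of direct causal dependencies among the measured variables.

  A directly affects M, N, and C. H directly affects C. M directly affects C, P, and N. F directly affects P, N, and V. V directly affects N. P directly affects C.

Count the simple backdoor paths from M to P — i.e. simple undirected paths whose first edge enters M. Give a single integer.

A backdoor path from M to P is any simple undirected path whose first edge points into M (i.e. leaves M via a parent).
Parents of M: {A}.
Enumerating:
  P1: M <- A -> C <- P
  P2: M <- A -> N <- F -> P
  P3: M <- A -> N <- V <- F -> P
That exhausts the simple backdoor paths. Count: 3.

3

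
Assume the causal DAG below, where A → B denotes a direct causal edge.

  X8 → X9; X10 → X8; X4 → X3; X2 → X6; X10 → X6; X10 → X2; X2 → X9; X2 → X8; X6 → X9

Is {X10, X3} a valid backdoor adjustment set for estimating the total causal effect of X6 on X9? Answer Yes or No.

Backdoor paths from X6 to X9 (paths whose first edge points into X6):
  P1: X6 <- X10 -> X2 -> X8 -> X9
  P2: X6 <- X10 -> X2 -> X9
  P3: X6 <- X10 -> X8 <- X2 -> X9
  P4: X6 <- X10 -> X8 -> X9
  P5: X6 <- X2 <- X10 -> X8 -> X9
  P6: X6 <- X2 -> X8 -> X9
  P7: X6 <- X2 -> X9
Condition 1 (no descendant of X6 in the set): holds — descendants of X6 are {X9}; none are in {X10, X3}.
Condition 2 (every backdoor path blocked by {X10, X3}):
  P1: blocked at fork node X10 ∈ conditioning set.
  P2: blocked at fork node X10 ∈ conditioning set.
  P3: blocked at fork node X10 ∈ conditioning set.
  P4: blocked at fork node X10 ∈ conditioning set.
  P5: blocked at fork node X10 ∈ conditioning set.
  P6: open — no interior node is in the conditioning set.
  P7: open — no interior node is in the conditioning set.
{X10, X3} does not satisfy the backdoor criterion.

No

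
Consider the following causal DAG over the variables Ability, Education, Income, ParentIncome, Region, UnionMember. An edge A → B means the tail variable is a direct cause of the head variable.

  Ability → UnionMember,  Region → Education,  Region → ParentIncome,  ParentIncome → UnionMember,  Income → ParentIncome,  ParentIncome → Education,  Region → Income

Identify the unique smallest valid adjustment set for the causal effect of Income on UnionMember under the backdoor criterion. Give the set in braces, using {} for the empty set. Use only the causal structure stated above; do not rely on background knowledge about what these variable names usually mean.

Variables eligible for adjustment (non-descendants of Income, excluding Income and UnionMember): {Ability, Region}.
Backdoor paths from Income to UnionMember:
  P1: Income <- Region -> ParentIncome -> UnionMember
  P2: Income <- Region -> Education <- ParentIncome -> UnionMember
The empty set is not sufficient: P1 (Income <- Region -> ParentIncome -> UnionMember) has no collider blocking it and no conditioned non-collider, so it is open.
Try {Region}:
  P1: blocked at fork node Region ∈ conditioning set.
  P2: blocked at fork node Region ∈ conditioning set.
{Region} contains no descendant of Income and blocks every backdoor path.
No other singleton works — e.g. {Ability} leaves P1 open — so {Region} is the unique smallest valid adjustment set.

{Region}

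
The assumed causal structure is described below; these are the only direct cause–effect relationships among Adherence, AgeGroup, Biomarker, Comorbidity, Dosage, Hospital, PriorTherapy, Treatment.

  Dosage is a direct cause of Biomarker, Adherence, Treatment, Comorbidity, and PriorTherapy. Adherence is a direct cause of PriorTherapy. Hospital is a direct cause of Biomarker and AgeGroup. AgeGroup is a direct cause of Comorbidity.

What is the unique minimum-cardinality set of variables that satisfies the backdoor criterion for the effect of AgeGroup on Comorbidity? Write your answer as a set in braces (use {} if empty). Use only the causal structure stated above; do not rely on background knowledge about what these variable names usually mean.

Variables eligible for adjustment (non-descendants of AgeGroup, excluding AgeGroup and Comorbidity): {Adherence, Biomarker, Dosage, Hospital, PriorTherapy, Treatment}.
Backdoor paths from AgeGroup to Comorbidity:
  P1: AgeGroup <- Hospital -> Biomarker <- Dosage -> Comorbidity
Each backdoor path contains an unconditioned collider, so every path is already blocked with the empty conditioning set:
  P1: blocked at collider Biomarker (neither it nor any descendant is in the conditioning set).
The empty set is therefore the unique smallest valid set.

{}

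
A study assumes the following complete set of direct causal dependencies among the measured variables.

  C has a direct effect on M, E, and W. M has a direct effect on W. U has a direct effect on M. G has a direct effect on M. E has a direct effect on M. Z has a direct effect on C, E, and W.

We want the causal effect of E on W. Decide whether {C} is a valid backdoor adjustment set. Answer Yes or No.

Backdoor paths from E to W (paths whose first edge points into E):
  P1: E <- Z -> C -> M -> W
  P2: E <- Z -> C -> W
  P3: E <- Z -> W
  P4: E <- C <- Z -> W
  P5: E <- C -> M -> W
  P6: E <- C -> W
Condition 1 (no descendant of E in the set): holds — descendants of E are {M, W}; none are in {C}.
Condition 2 (every backdoor path blocked by {C}):
  P1: blocked at chain node C ∈ conditioning set.
  P2: blocked at chain node C ∈ conditioning set.
  P3: open — no interior node is in the conditioning set.
  P4: blocked at chain node C ∈ conditioning set.
  P5: blocked at fork node C ∈ conditioning set.
  P6: blocked at fork node C ∈ conditioning set.
{C} does not satisfy the backdoor criterion.

No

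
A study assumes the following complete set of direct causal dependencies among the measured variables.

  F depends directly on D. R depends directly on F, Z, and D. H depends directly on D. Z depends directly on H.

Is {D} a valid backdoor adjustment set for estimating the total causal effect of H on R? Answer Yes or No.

Backdoor paths from H to R (paths whose first edge points into H):
  P1: H <- D -> F -> R
  P2: H <- D -> R
Condition 1 (no descendant of H in the set): holds — descendants of H are {R, Z}; none are in {D}.
Condition 2 (every backdoor path blocked by {D}):
  P1: blocked at fork node D ∈ conditioning set.
  P2: blocked at fork node D ∈ conditioning set.
{D} satisfies the backdoor criterion.

Yes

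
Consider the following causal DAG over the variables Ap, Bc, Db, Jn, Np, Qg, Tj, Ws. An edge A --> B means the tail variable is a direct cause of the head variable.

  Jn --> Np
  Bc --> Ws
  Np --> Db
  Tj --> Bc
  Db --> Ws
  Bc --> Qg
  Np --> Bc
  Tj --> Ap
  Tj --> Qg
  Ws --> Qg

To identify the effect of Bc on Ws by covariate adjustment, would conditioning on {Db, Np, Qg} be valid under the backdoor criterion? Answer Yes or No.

No

Backdoor paths from Bc to Ws (paths whose first edge points into Bc):
  P1: Bc <- Np -> Db -> Ws
  P2: Bc <- Tj -> Qg <- Ws
Condition 1 (no descendant of Bc in the set): FAILS — Qg is a descendant of Bc.
Condition 2 (every backdoor path blocked by {Db, Np, Qg}):
  P1: blocked at fork node Np ∈ conditioning set.
  P2: open — collider(s) Qg are conditioned on (or have a conditioned descendant) and no non-collider on the path is in the set.
{Db, Np, Qg} does not satisfy the backdoor criterion.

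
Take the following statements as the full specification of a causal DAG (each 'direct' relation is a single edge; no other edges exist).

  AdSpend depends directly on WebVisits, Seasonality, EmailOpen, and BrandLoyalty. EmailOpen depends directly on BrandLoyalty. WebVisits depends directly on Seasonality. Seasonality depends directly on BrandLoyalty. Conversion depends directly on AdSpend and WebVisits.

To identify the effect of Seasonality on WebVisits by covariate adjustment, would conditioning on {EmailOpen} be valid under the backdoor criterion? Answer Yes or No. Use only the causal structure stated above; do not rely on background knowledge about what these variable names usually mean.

Yes

Backdoor paths from Seasonality to WebVisits (paths whose first edge points into Seasonality):
  P1: Seasonality <- BrandLoyalty -> EmailOpen -> AdSpend <- WebVisits
  P2: Seasonality <- BrandLoyalty -> EmailOpen -> AdSpend -> Conversion <- WebVisits
  P3: Seasonality <- BrandLoyalty -> AdSpend <- WebVisits
  P4: Seasonality <- BrandLoyalty -> AdSpend -> Conversion <- WebVisits
Condition 1 (no descendant of Seasonality in the set): holds — descendants of Seasonality are {AdSpend, Conversion, WebVisits}; none are in {EmailOpen}.
Condition 2 (every backdoor path blocked by {EmailOpen}):
  P1: blocked at chain node EmailOpen ∈ conditioning set.
  P2: blocked at chain node EmailOpen ∈ conditioning set.
  P3: blocked at collider AdSpend (neither it nor any descendant is in the conditioning set).
  P4: blocked at collider Conversion (neither it nor any descendant is in the conditioning set).
{EmailOpen} satisfies the backdoor criterion.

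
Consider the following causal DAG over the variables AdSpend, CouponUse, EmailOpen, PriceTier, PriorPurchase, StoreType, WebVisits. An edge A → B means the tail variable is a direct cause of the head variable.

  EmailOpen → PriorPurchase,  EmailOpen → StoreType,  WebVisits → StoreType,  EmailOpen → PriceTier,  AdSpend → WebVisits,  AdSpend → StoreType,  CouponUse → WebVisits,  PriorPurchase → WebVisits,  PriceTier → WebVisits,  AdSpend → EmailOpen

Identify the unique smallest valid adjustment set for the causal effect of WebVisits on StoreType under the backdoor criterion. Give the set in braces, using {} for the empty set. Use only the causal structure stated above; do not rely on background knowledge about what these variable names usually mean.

Variables eligible for adjustment (non-descendants of WebVisits, excluding WebVisits and StoreType): {AdSpend, CouponUse, EmailOpen, PriceTier, PriorPurchase}.
Backdoor paths from WebVisits to StoreType:
  P1: WebVisits <- AdSpend -> EmailOpen -> StoreType
  P2: WebVisits <- AdSpend -> StoreType
  P3: WebVisits <- PriceTier <- EmailOpen <- AdSpend -> StoreType
  P4: WebVisits <- PriceTier <- EmailOpen -> StoreType
  P5: WebVisits <- PriorPurchase <- EmailOpen <- AdSpend -> StoreType
  P6: WebVisits <- PriorPurchase <- EmailOpen -> StoreType
The empty set is not sufficient: P1 (WebVisits <- AdSpend -> EmailOpen -> StoreType) has no collider blocking it and no conditioned non-collider, so it is open.
Try {AdSpend, EmailOpen}:
  P1: blocked at fork node AdSpend ∈ conditioning set.
  P2: blocked at fork node AdSpend ∈ conditioning set.
  P3: blocked at chain node EmailOpen ∈ conditioning set.
  P4: blocked at fork node EmailOpen ∈ conditioning set.
  P5: blocked at chain node EmailOpen ∈ conditioning set.
  P6: blocked at fork node EmailOpen ∈ conditioning set.
{AdSpend, EmailOpen} contains no descendant of WebVisits and blocks every backdoor path.
Every element of {AdSpend, EmailOpen} is needed (dropping AdSpend leaves P2 open; dropping EmailOpen leaves P4 open), so no proper subset is valid.
Among all size-2 subsets of the eligible variables, only {AdSpend, EmailOpen} blocks every backdoor path, so it is the unique smallest valid adjustment set.

{AdSpend, EmailOpen}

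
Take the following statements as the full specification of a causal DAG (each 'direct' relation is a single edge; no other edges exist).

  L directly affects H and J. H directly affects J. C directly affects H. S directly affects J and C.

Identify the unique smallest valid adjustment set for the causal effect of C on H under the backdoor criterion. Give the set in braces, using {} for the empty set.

{}

Variables eligible for adjustment (non-descendants of C, excluding C and H): {L, S}.
Backdoor paths from C to H:
  P1: C <- S -> J <- L -> H
  P2: C <- S -> J <- H
Each backdoor path contains an unconditioned collider, so every path is already blocked with the empty conditioning set:
  P1: blocked at collider J (neither it nor any descendant is in the conditioning set).
  P2: blocked at collider J (neither it nor any descendant is in the conditioning set).
The empty set is therefore the unique smallest valid set.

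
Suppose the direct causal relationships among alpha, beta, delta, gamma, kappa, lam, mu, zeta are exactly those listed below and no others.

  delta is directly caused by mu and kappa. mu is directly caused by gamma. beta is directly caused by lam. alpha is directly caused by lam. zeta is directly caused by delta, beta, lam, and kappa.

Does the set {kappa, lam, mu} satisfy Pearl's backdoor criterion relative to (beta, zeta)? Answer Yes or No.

Backdoor paths from beta to zeta (paths whose first edge points into beta):
  P1: beta <- lam -> zeta
Condition 1 (no descendant of beta in the set): holds — descendants of beta are {zeta}; none are in {kappa, lam, mu}.
Condition 2 (every backdoor path blocked by {kappa, lam, mu}):
  P1: blocked at fork node lam ∈ conditioning set.
{kappa, lam, mu} satisfies the backdoor criterion.

Yes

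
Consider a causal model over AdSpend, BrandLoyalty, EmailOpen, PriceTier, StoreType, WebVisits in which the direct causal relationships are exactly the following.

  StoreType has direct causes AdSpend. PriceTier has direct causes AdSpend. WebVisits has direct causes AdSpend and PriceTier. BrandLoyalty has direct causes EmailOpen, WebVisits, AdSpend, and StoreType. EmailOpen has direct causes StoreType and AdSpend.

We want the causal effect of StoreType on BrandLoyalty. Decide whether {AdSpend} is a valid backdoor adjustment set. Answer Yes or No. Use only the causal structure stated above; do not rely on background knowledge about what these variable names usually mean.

Backdoor paths from StoreType to BrandLoyalty (paths whose first edge points into StoreType):
  P1: StoreType <- AdSpend -> PriceTier -> WebVisits -> BrandLoyalty
  P2: StoreType <- AdSpend -> WebVisits -> BrandLoyalty
  P3: StoreType <- AdSpend -> EmailOpen -> BrandLoyalty
  P4: StoreType <- AdSpend -> BrandLoyalty
Condition 1 (no descendant of StoreType in the set): holds — descendants of StoreType are {BrandLoyalty, EmailOpen}; none are in {AdSpend}.
Condition 2 (every backdoor path blocked by {AdSpend}):
  P1: blocked at fork node AdSpend ∈ conditioning set.
  P2: blocked at fork node AdSpend ∈ conditioning set.
  P3: blocked at fork node AdSpend ∈ conditioning set.
  P4: blocked at fork node AdSpend ∈ conditioning set.
{AdSpend} satisfies the backdoor criterion.

Yes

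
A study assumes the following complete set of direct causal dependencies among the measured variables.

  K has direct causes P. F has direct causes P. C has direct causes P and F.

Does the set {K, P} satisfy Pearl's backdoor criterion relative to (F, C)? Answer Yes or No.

Backdoor paths from F to C (paths whose first edge points into F):
  P1: F <- P -> C
Condition 1 (no descendant of F in the set): holds — descendants of F are {C}; none are in {K, P}.
Condition 2 (every backdoor path blocked by {K, P}):
  P1: blocked at fork node P ∈ conditioning set.
{K, P} satisfies the backdoor criterion.

Yes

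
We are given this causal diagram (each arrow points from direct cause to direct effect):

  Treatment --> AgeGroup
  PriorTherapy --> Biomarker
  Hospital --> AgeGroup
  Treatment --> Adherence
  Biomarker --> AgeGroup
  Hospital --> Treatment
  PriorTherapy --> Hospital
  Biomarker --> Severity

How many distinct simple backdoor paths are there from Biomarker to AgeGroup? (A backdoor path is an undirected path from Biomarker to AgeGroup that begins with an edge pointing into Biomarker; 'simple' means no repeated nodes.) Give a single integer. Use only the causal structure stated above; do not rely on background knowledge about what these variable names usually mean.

A backdoor path from Biomarker to AgeGroup is any simple undirected path whose first edge points into Biomarker (i.e. leaves Biomarker via a parent).
Parents of Biomarker: {PriorTherapy}.
Enumerating:
  P1: Biomarker <- PriorTherapy -> Hospital -> Treatment -> AgeGroup
  P2: Biomarker <- PriorTherapy -> Hospital -> AgeGroup
That exhausts the simple backdoor paths. Count: 2.

2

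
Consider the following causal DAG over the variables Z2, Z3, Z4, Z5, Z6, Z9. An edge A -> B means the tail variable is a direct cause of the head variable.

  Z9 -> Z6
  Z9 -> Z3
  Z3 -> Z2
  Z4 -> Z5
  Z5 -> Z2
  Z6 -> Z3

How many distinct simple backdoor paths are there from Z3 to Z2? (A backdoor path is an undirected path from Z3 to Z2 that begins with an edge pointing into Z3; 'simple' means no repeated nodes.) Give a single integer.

0

A backdoor path from Z3 to Z2 is any simple undirected path whose first edge points into Z3 (i.e. leaves Z3 via a parent).
Parents of Z3: {Z6, Z9}.
No simple path from any parent of Z3 reaches Z2 without revisiting Z3, so there are no backdoor paths.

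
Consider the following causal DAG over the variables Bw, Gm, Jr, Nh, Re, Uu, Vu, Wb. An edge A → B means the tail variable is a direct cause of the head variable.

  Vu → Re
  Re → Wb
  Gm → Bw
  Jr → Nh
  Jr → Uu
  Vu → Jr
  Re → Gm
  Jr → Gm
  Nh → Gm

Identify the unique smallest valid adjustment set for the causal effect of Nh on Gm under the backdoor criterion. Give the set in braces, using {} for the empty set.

Variables eligible for adjustment (non-descendants of Nh, excluding Nh and Gm): {Jr, Re, Uu, Vu, Wb}.
Backdoor paths from Nh to Gm:
  P1: Nh <- Jr <- Vu -> Re -> Gm
  P2: Nh <- Jr -> Gm
The empty set is not sufficient: P1 (Nh <- Jr <- Vu -> Re -> Gm) has no collider blocking it and no conditioned non-collider, so it is open.
Try {Jr}:
  P1: blocked at chain node Jr ∈ conditioning set.
  P2: blocked at fork node Jr ∈ conditioning set.
{Jr} contains no descendant of Nh and blocks every backdoor path.
No other singleton works — e.g. {Vu} leaves P2 open — so {Jr} is the unique smallest valid adjustment set.

{Jr}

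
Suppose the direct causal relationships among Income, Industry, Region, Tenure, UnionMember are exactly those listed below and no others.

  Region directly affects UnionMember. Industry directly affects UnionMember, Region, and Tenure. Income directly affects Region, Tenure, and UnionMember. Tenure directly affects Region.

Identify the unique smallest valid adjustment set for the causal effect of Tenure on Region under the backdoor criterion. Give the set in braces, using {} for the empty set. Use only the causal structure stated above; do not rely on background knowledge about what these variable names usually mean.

{Income, Industry}

Variables eligible for adjustment (non-descendants of Tenure, excluding Tenure and Region): {Income, Industry}.
Backdoor paths from Tenure to Region:
  P1: Tenure <- Income -> Region
  P2: Tenure <- Income -> UnionMember <- Industry -> Region
  P3: Tenure <- Income -> UnionMember <- Region
  P4: Tenure <- Industry -> Region
  P5: Tenure <- Industry -> UnionMember <- Income -> Region
  P6: Tenure <- Industry -> UnionMember <- Region
The empty set is not sufficient: P1 (Tenure <- Income -> Region) has no collider blocking it and no conditioned non-collider, so it is open.
Try {Income, Industry}:
  P1: blocked at fork node Income ∈ conditioning set.
  P2: blocked at fork node Income ∈ conditioning set.
  P3: blocked at fork node Income ∈ conditioning set.
  P4: blocked at fork node Industry ∈ conditioning set.
  P5: blocked at fork node Industry ∈ conditioning set.
  P6: blocked at fork node Industry ∈ conditioning set.
{Income, Industry} contains no descendant of Tenure and blocks every backdoor path.
Every element of {Income, Industry} is needed (dropping Income leaves P1 open; dropping Industry leaves P4 open), so no proper subset is valid.
Among all size-2 subsets of the eligible variables, only {Income, Industry} blocks every backdoor path, so it is the unique smallest valid adjustment set.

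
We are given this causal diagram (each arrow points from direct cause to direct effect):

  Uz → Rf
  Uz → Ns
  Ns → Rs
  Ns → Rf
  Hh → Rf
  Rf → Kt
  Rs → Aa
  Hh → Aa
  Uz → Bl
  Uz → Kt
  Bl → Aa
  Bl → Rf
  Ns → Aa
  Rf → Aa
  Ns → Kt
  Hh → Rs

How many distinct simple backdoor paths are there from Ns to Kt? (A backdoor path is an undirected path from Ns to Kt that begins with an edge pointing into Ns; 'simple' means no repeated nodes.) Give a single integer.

6

A backdoor path from Ns to Kt is any simple undirected path whose first edge points into Ns (i.e. leaves Ns via a parent).
Parents of Ns: {Uz}.
Enumerating:
  P1: Ns <- Uz -> Bl -> Rf -> Kt
  P2: Ns <- Uz -> Bl -> Aa <- Hh -> Rf -> Kt
  P3: Ns <- Uz -> Bl -> Aa <- Rf -> Kt
  P4: Ns <- Uz -> Bl -> Aa <- Rs <- Hh -> Rf -> Kt
  P5: Ns <- Uz -> Rf -> Kt
  P6: Ns <- Uz -> Kt
That exhausts the simple backdoor paths. Count: 6.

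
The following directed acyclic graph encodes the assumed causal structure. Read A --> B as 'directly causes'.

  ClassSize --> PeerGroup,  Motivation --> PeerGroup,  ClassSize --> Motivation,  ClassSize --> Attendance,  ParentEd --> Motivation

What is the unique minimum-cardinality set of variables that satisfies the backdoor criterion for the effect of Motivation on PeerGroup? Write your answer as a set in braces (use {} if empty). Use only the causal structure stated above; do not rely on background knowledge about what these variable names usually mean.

Variables eligible for adjustment (non-descendants of Motivation, excluding Motivation and PeerGroup): {Attendance, ClassSize, ParentEd}.
Backdoor paths from Motivation to PeerGroup:
  P1: Motivation <- ClassSize -> PeerGroup
The empty set is not sufficient: P1 (Motivation <- ClassSize -> PeerGroup) has no collider blocking it and no conditioned non-collider, so it is open.
Try {ClassSize}:
  P1: blocked at fork node ClassSize ∈ conditioning set.
{ClassSize} contains no descendant of Motivation and blocks every backdoor path.
No other singleton works — e.g. {ParentEd} leaves P1 open — so {ClassSize} is the unique smallest valid adjustment set.

{ClassSize}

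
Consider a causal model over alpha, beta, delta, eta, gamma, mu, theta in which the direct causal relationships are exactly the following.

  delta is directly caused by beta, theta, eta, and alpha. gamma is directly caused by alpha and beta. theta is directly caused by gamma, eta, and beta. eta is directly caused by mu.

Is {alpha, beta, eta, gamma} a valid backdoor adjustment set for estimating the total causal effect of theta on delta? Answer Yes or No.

Backdoor paths from theta to delta (paths whose first edge points into theta):
  P1: theta <- beta -> gamma <- alpha -> delta
  P2: theta <- beta -> delta
  P3: theta <- eta -> delta
  P4: theta <- gamma <- beta -> delta
  P5: theta <- gamma <- alpha -> delta
Condition 1 (no descendant of theta in the set): holds — descendants of theta are {delta}; none are in {alpha, beta, eta, gamma}.
Condition 2 (every backdoor path blocked by {alpha, beta, eta, gamma}):
  P1: blocked at fork node beta ∈ conditioning set.
  P2: blocked at fork node beta ∈ conditioning set.
  P3: blocked at fork node eta ∈ conditioning set.
  P4: blocked at chain node gamma ∈ conditioning set.
  P5: blocked at chain node gamma ∈ conditioning set.
{alpha, beta, eta, gamma} satisfies the backdoor criterion.

Yes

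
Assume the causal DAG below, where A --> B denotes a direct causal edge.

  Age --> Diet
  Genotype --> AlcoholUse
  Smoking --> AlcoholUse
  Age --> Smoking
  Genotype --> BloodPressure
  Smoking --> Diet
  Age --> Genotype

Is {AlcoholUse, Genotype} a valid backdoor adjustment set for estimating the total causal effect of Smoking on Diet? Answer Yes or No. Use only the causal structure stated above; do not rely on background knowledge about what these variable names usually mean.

No

Backdoor paths from Smoking to Diet (paths whose first edge points into Smoking):
  P1: Smoking <- Age -> Diet
Condition 1 (no descendant of Smoking in the set): FAILS — AlcoholUse is a descendant of Smoking.
Condition 2 (every backdoor path blocked by {AlcoholUse, Genotype}):
  P1: open — no interior node is in the conditioning set.
{AlcoholUse, Genotype} does not satisfy the backdoor criterion.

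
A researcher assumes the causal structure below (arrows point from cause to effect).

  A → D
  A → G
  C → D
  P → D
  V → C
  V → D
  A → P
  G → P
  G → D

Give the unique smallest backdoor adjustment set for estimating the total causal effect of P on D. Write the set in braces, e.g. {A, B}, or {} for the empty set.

Variables eligible for adjustment (non-descendants of P, excluding P and D): {A, C, G, V}.
Backdoor paths from P to D:
  P1: P <- A -> G -> D
  P2: P <- A -> D
  P3: P <- G <- A -> D
  P4: P <- G -> D
The empty set is not sufficient: P1 (P <- A -> G -> D) has no collider blocking it and no conditioned non-collider, so it is open.
Try {A, G}:
  P1: blocked at fork node A ∈ conditioning set.
  P2: blocked at fork node A ∈ conditioning set.
  P3: blocked at chain node G ∈ conditioning set.
  P4: blocked at fork node G ∈ conditioning set.
{A, G} contains no descendant of P and blocks every backdoor path.
Every element of {A, G} is needed (dropping A leaves P2 open; dropping G leaves P4 open), so no proper subset is valid.
Among all size-2 subsets of the eligible variables, only {A, G} blocks every backdoor path, so it is the unique smallest valid adjustment set.

{A, G}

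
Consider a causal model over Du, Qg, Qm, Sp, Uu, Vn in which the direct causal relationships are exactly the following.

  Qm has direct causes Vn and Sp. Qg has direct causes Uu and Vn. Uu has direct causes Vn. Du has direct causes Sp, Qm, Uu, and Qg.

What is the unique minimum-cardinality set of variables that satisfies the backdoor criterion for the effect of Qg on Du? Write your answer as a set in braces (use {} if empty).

{Uu, Vn}

Variables eligible for adjustment (non-descendants of Qg, excluding Qg and Du): {Qm, Sp, Uu, Vn}.
Backdoor paths from Qg to Du:
  P1: Qg <- Vn -> Uu -> Du
  P2: Qg <- Vn -> Qm <- Sp -> Du
  P3: Qg <- Vn -> Qm -> Du
  P4: Qg <- Uu <- Vn -> Qm <- Sp -> Du
  P5: Qg <- Uu <- Vn -> Qm -> Du
  P6: Qg <- Uu -> Du
The empty set is not sufficient: P1 (Qg <- Vn -> Uu -> Du) has no collider blocking it and no conditioned non-collider, so it is open.
Try {Uu, Vn}:
  P1: blocked at fork node Vn ∈ conditioning set.
  P2: blocked at fork node Vn ∈ conditioning set.
  P3: blocked at fork node Vn ∈ conditioning set.
  P4: blocked at chain node Uu ∈ conditioning set.
  P5: blocked at chain node Uu ∈ conditioning set.
  P6: blocked at fork node Uu ∈ conditioning set.
{Uu, Vn} contains no descendant of Qg and blocks every backdoor path.
Every element of {Uu, Vn} is needed (dropping Uu leaves P6 open; dropping Vn leaves P3 open), so no proper subset is valid.
Among all size-2 subsets of the eligible variables, only {Uu, Vn} blocks every backdoor path, so it is the unique smallest valid adjustment set.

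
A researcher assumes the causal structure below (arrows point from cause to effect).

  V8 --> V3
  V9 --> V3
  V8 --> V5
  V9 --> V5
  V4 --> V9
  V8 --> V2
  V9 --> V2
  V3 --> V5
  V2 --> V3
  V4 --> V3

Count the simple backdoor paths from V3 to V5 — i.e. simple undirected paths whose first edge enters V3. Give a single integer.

A backdoor path from V3 to V5 is any simple undirected path whose first edge points into V3 (i.e. leaves V3 via a parent).
Parents of V3: {V2, V4, V8, V9}.
Enumerating:
  P1: V3 <- V4 -> V9 -> V2 <- V8 -> V5
  P2: V3 <- V4 -> V9 -> V5
  P3: V3 <- V8 -> V2 <- V9 -> V5
  P4: V3 <- V8 -> V5
  P5: V3 <- V9 -> V2 <- V8 -> V5
  P6: V3 <- V9 -> V5
  P7: V3 <- V2 <- V8 -> V5
  P8: V3 <- V2 <- V9 -> V5
That exhausts the simple backdoor paths. Count: 8.

8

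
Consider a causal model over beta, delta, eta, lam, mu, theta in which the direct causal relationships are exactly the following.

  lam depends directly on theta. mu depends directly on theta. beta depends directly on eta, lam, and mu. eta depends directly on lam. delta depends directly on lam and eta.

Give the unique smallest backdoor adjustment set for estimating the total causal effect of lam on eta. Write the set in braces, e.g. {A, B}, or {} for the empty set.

{}

Variables eligible for adjustment (non-descendants of lam, excluding lam and eta): {mu, theta}.
Backdoor paths from lam to eta:
  P1: lam <- theta -> mu -> beta <- eta
Each backdoor path contains an unconditioned collider, so every path is already blocked with the empty conditioning set:
  P1: blocked at collider beta (neither it nor any descendant is in the conditioning set).
The empty set is therefore the unique smallest valid set.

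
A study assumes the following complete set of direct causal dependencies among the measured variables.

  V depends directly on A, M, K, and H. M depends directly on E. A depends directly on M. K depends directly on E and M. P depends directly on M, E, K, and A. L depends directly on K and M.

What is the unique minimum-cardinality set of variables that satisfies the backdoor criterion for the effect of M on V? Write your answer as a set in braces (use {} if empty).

Variables eligible for adjustment (non-descendants of M, excluding M and V): {E, H}.
Backdoor paths from M to V:
  P1: M <- E -> K -> P <- A -> V
  P2: M <- E -> K -> V
  P3: M <- E -> P <- A -> V
  P4: M <- E -> P <- K -> V
The empty set is not sufficient: P2 (M <- E -> K -> V) has no collider blocking it and no conditioned non-collider, so it is open.
Try {E}:
  P1: blocked at fork node E ∈ conditioning set.
  P2: blocked at fork node E ∈ conditioning set.
  P3: blocked at fork node E ∈ conditioning set.
  P4: blocked at fork node E ∈ conditioning set.
{E} contains no descendant of M and blocks every backdoor path.
No other singleton works — e.g. {H} leaves P2 open — so {E} is the unique smallest valid adjustment set.

{E}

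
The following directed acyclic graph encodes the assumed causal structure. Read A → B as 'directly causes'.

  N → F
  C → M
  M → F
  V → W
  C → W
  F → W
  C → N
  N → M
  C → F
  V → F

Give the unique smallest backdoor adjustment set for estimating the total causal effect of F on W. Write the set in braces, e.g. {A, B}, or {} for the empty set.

Variables eligible for adjustment (non-descendants of F, excluding F and W): {C, M, N, V}.
Backdoor paths from F to W:
  P1: F <- C -> W
  P2: F <- N <- C -> W
  P3: F <- N -> M <- C -> W
  P4: F <- V -> W
  P5: F <- M <- C -> W
  P6: F <- M <- N <- C -> W
The empty set is not sufficient: P1 (F <- C -> W) has no collider blocking it and no conditioned non-collider, so it is open.
Try {C, V}:
  P1: blocked at fork node C ∈ conditioning set.
  P2: blocked at fork node C ∈ conditioning set.
  P3: blocked at collider M (neither it nor any descendant is in the conditioning set).
  P4: blocked at fork node V ∈ conditioning set.
  P5: blocked at fork node C ∈ conditioning set.
  P6: blocked at fork node C ∈ conditioning set.
{C, V} contains no descendant of F and blocks every backdoor path.
Every element of {C, V} is needed (dropping C leaves P1 open; dropping V leaves P4 open), so no proper subset is valid.
Among all size-2 subsets of the eligible variables, only {C, V} blocks every backdoor path, so it is the unique smallest valid adjustment set.

{C, V}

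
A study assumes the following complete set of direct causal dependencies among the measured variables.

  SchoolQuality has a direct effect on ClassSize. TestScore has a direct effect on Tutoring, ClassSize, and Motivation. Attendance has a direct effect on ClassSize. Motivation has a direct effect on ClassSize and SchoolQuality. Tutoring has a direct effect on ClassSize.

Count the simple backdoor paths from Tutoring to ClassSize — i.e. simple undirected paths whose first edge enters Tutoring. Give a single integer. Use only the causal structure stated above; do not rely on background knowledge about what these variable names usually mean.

A backdoor path from Tutoring to ClassSize is any simple undirected path whose first edge points into Tutoring (i.e. leaves Tutoring via a parent).
Parents of Tutoring: {TestScore}.
Enumerating:
  P1: Tutoring <- TestScore -> Motivation -> SchoolQuality -> ClassSize
  P2: Tutoring <- TestScore -> Motivation -> ClassSize
  P3: Tutoring <- TestScore -> ClassSize
That exhausts the simple backdoor paths. Count: 3.

3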